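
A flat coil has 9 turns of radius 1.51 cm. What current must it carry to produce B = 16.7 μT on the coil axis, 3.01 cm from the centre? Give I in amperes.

For an N-turn coil, B = Nμ₀IR²/[2(R²+z²)^(3/2)] with R = 0.0151 m, z = 0.0301 m, so I = 2B(R²+z²)^(3/2)/(Nμ₀R²) = 2 × 1.67×10⁻⁵ × 3.82×10⁻⁵ / (9 × 4π×10⁻⁷ × 0.000228) = 0.495 A.

I ≈ 0.495 A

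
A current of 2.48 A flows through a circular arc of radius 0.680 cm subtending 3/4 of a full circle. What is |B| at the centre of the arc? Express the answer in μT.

The Biot–Savart field of a circular arc at its centre is B = μ₀Iφ/(4πR), with φ = 4.712 rad.
B = (4π×10⁻⁷ × 2.48 × 4.712) / (4π × 0.0068) = 1.72×10⁻⁴ T.

B ≈ 172 μT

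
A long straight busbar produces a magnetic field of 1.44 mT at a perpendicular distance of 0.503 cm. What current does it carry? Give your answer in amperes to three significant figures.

I ≈ 36.2 A

For a long straight wire B = μ₀I/(2πd), so I = 2πdB/μ₀.
I = 2π × 0.00503 × 1.44×10⁻³ / (4π×10⁻⁷) = 36.2 A.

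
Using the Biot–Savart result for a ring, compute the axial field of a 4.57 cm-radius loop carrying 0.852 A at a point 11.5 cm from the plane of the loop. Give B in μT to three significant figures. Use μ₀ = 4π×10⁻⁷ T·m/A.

On the axis of a circular loop, B = μ₀IR² / [2(R²+z²)^(3/2)].
R² + z² = (0.0457)² + (0.115)² = 0.01531 m², and (R²+z²)^(3/2) = 1.90×10⁻³ m³.
B = (4π×10⁻⁷ × 0.852 × 0.002088) / (2 × 1.90×10⁻³) = 5.90×10⁻⁷ T.

B ≈ 0.590 μT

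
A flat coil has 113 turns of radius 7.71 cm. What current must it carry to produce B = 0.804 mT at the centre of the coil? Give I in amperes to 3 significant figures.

I ≈ 0.873 A

For an N-turn coil, B = Nμ₀I/(2R) with R = 0.0771 m, so I = 2RB/(Nμ₀) = 2 × 0.0771 × 8.04×10⁻⁴ / (113 × 4π×10⁻⁷) = 0.873 A.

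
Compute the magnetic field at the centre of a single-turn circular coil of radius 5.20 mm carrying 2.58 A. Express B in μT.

At the centre of a circular loop the Biot–Savart law gives B = μ₀I/(2R).
B = (4π×10⁻⁷ × 2.58) / (2 × 0.0052) = 3.12×10⁻⁴ T.

B ≈ 312 μT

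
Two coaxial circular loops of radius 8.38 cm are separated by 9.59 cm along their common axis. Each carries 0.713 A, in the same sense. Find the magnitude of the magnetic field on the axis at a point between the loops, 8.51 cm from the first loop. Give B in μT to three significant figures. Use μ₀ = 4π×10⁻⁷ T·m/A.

Each loop contributes B = μ₀IR²/[2(R²+z²)^(3/2)] on the axis, with z measured from that loop.
Loop 1 (z = 0.0851 m): B₁ = 1.85×10⁻⁶ T. Loop 2 (z = 0.0108 m): B₂ = 5.22×10⁻⁶ T.
The fields add: B = B₁ + B₂ = 7.06×10⁻⁶ T.

B ≈ 7.06 μT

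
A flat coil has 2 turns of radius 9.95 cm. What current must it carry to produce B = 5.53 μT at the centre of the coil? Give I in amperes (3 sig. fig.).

I ≈ 0.438 A

For an N-turn coil, B = Nμ₀I/(2R) with R = 0.0995 m, so I = 2RB/(Nμ₀) = 2 × 0.0995 × 5.53×10⁻⁶ / (2 × 4π×10⁻⁷) = 0.438 A.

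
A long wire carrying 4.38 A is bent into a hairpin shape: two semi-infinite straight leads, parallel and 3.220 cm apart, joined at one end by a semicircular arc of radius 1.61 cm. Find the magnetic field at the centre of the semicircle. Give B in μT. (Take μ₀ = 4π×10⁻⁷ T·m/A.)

The semicircular arc contributes B_arc = μ₀I·π/(4πR) = μ₀I/(4R) = 8.55×10⁻⁵ T.
Each semi-infinite lead is at perpendicular distance R = 0.0161 m from the centre, with the perpendicular foot at its near end, so it contributes μ₀I/(4πR); both point the same way, together 5.44×10⁻⁵ T.
Arc and leads all point the same direction: B = 8.55×10⁻⁵ + 5.44×10⁻⁵ = 1.40×10⁻⁴ T.

B ≈ 140 μT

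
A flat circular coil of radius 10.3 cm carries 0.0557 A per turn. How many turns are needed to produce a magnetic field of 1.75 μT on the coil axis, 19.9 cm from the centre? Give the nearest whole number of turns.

N = 53

For an N-turn coil, B = Nμ₀IR²/[2(R²+z²)^(3/2)]. A single turn gives B₁ = 3.30×10⁻⁸ T with R = 0.103 m, z = 0.199 m.
N = B/B₁ = 1.75×10⁻⁶ / 3.30×10⁻⁸ = 53.03.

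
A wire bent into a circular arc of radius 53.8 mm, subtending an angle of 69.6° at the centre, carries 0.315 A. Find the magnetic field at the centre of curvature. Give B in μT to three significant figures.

The Biot–Savart field of a circular arc at its centre is B = μ₀Iφ/(4πR), with φ = 1.215 rad.
B = (4π×10⁻⁷ × 0.315 × 1.215) / (4π × 0.0538) = 7.11×10⁻⁷ T.

B ≈ 0.711 μT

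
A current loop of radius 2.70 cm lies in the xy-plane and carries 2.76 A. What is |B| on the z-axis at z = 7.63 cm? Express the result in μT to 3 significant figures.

On the axis of a circular loop, B = μ₀IR² / [2(R²+z²)^(3/2)].
R² + z² = (0.027)² + (0.0763)² = 0.006551 m², and (R²+z²)^(3/2) = 5.30×10⁻⁴ m³.
B = (4π×10⁻⁷ × 2.76 × 0.000729) / (2 × 5.30×10⁻⁴) = 2.38×10⁻⁶ T.

B ≈ 2.38 μT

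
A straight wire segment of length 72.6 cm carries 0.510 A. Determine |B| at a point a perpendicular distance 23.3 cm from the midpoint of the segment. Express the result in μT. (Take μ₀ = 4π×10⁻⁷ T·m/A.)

B ≈ 0.368 μT

For a finite straight segment, B = (μ₀I/4πd)(sinθ₁ + sinθ₂), where θ₁, θ₂ are the angles from the perpendicular to each end.
The perpendicular from the point meets the wire at its midpoint, so each end is L/2 = 0.363 m away along the wire.
sinθ₁ = 0.363/√(0.363²+0.233²) = 0.8416; sinθ₂ = 0.363/√(0.363²+0.233²) = 0.8416.
B = (4π×10⁻⁷ × 0.510) / (4π × 0.233) × (0.8416 + 0.8416) = 3.68×10⁻⁷ T.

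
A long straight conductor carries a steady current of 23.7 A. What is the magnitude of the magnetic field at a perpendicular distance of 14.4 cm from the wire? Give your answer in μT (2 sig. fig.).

B ≈ 33 μT

For an infinitely long straight wire, B = μ₀I/(2πd).
B = (4π×10⁻⁷ × 23.7) / (2π × 0.144) = 3.29×10⁻⁵ T.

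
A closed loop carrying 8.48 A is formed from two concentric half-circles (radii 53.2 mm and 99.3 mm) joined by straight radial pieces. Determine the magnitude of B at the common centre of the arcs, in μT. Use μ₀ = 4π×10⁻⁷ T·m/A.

The radial connectors point toward the centre, so dl × r̂ = 0 and they contribute nothing.
Each semicircle gives μ₀I/(4R): inner arc 5.01×10⁻⁵ T, outer arc 2.68×10⁻⁵ T.
The two arcs carry current in opposite angular senses, so their fields oppose: B = |5.01×10⁻⁵ − 2.68×10⁻⁵| = 2.32×10⁻⁵ T.

B ≈ 23.2 μT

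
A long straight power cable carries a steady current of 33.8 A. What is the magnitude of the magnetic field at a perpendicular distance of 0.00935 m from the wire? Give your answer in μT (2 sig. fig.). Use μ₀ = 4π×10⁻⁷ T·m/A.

For an infinitely long straight wire, B = μ₀I/(2πd).
B = (4π×10⁻⁷ × 33.8) / (2π × 0.00935) = 7.23×10⁻⁴ T.

B ≈ 720 μT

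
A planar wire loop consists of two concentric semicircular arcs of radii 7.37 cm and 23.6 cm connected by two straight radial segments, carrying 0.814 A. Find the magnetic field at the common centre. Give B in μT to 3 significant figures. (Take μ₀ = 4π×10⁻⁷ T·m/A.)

B ≈ 2.39 μT

The radial connectors point toward the centre, so dl × r̂ = 0 and they contribute nothing.
Each semicircle gives μ₀I/(4R): inner arc 3.47×10⁻⁶ T, outer arc 1.08×10⁻⁶ T.
The two arcs carry current in opposite angular senses, so their fields oppose: B = |3.47×10⁻⁶ − 1.08×10⁻⁶| = 2.39×10⁻⁶ T.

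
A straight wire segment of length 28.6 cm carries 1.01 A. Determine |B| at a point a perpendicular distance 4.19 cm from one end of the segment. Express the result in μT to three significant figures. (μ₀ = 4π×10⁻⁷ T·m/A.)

For a finite straight segment, B = (μ₀I/4πd)(sinθ₁ + sinθ₂), where θ₁, θ₂ are the angles from the perpendicular to each end.
The perpendicular foot is at one end, so the two end-offsets along the wire are 0 and L = 0.286 m.
sinθ₁ = 0/√(0²+0.0419²) = 0.0000; sinθ₂ = 0.286/√(0.286²+0.0419²) = 0.9894.
B = (4π×10⁻⁷ × 1.01) / (4π × 0.0419) × (0.0000 + 0.9894) = 2.39×10⁻⁶ T.

B ≈ 2.39 μT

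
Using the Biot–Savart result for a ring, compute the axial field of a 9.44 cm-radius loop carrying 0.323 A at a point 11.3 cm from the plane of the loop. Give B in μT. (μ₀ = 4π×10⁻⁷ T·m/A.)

On the axis of a circular loop, B = μ₀IR² / [2(R²+z²)^(3/2)].
R² + z² = (0.0944)² + (0.113)² = 0.02168 m², and (R²+z²)^(3/2) = 3.19×10⁻³ m³.
B = (4π×10⁻⁷ × 0.323 × 0.008911) / (2 × 3.19×10⁻³) = 5.67×10⁻⁷ T.

B ≈ 0.567 μT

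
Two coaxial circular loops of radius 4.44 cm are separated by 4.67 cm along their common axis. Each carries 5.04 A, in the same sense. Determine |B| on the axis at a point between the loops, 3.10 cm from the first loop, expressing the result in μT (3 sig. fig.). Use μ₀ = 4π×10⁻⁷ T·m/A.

Each loop contributes B = μ₀IR²/[2(R²+z²)^(3/2)] on the axis, with z measured from that loop.
Loop 1 (z = 0.031 m): B₁ = 3.93×10⁻⁵ T. Loop 2 (z = 0.0157 m): B₂ = 5.98×10⁻⁵ T.
The fields add: B = B₁ + B₂ = 9.91×10⁻⁵ T.

B ≈ 99.1 μT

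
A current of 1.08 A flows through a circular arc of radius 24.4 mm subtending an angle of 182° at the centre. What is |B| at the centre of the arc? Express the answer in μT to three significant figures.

B ≈ 14.1 μT

The Biot–Savart field of a circular arc at its centre is B = μ₀Iφ/(4πR), with φ = 3.176 rad.
B = (4π×10⁻⁷ × 1.08 × 3.176) / (4π × 0.0244) = 1.41×10⁻⁵ T.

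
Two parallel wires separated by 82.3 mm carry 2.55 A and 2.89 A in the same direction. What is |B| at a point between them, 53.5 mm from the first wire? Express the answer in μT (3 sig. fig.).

Each long wire gives B = μ₀I/(2πd). Distances are d₁ = 0.0535 m and d₂ = 0.0288 m.
B₁ = 9.53×10⁻⁶ T, B₂ = 2.01×10⁻⁵ T.
Between parallel currents the two contributions point in opposite directions, so they subtract. B = |B₁ − B₂| = |9.53×10⁻⁶ − 2.01×10⁻⁵| = 1.05×10⁻⁵ T.

B ≈ 10.5 μT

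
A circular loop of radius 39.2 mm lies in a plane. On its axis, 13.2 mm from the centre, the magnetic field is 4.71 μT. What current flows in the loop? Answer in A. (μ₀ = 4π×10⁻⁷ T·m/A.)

I ≈ 0.345 A

On the axis of a loop, B = μ₀IR²/[2(R²+z²)^(3/2)], so I = 2B(R²+z²)^(3/2)/(μ₀R²).
R² + z² = 0.001537 + 0.0001742 = 0.001711 m²; raised to 3/2 gives 7.08×10⁻⁵ m³.
I = 2 × 4.71×10⁻⁶ × 7.08×10⁻⁵ / (1.26×10⁻⁶ × 0.001537) = 0.345 A.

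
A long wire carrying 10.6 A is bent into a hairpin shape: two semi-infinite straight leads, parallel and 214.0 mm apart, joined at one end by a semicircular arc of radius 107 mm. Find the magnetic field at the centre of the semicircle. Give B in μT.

The semicircular arc contributes B_arc = μ₀I·π/(4πR) = μ₀I/(4R) = 3.11×10⁻⁵ T.
Each semi-infinite lead is at perpendicular distance R = 0.107 m from the centre, with the perpendicular foot at its near end, so it contributes μ₀I/(4πR); both point the same way, together 1.98×10⁻⁵ T.
Arc and leads all point the same direction: B = 3.11×10⁻⁵ + 1.98×10⁻⁵ = 5.09×10⁻⁵ T.

B ≈ 50.9 μT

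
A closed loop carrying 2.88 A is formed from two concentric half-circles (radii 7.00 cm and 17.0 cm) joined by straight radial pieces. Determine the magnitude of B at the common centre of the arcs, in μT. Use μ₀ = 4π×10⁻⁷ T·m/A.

The radial connectors point toward the centre, so dl × r̂ = 0 and they contribute nothing.
Each semicircle gives μ₀I/(4R): inner arc 1.29×10⁻⁵ T, outer arc 5.32×10⁻⁶ T.
The two arcs carry current in opposite angular senses, so their fields oppose: B = |1.29×10⁻⁵ − 5.32×10⁻⁶| = 7.60×10⁻⁶ T.

B ≈ 7.60 μT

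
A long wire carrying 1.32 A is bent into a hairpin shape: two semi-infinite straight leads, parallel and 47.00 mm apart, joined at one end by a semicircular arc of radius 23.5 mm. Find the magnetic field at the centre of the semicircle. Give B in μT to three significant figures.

B ≈ 28.9 μT

The semicircular arc contributes B_arc = μ₀I·π/(4πR) = μ₀I/(4R) = 1.76×10⁻⁵ T.
Each semi-infinite lead is at perpendicular distance R = 0.0235 m from the centre, with the perpendicular foot at its near end, so it contributes μ₀I/(4πR); both point the same way, together 1.12×10⁻⁵ T.
Arc and leads all point the same direction: B = 1.76×10⁻⁵ + 1.12×10⁻⁵ = 2.89×10⁻⁵ T.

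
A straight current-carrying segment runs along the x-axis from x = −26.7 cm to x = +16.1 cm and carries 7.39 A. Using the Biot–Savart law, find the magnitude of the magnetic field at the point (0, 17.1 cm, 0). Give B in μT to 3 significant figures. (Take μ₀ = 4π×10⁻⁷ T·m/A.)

For a finite straight segment, B = (μ₀I/4πd)(sinθ₁ + sinθ₂), where θ₁, θ₂ are the angles from the perpendicular to each end.
The perpendicular distance is d = 0.171 m; the end-offsets along the wire are a = 0.267 m and b = 0.161 m.
sinθ₁ = 0.267/√(0.267²+0.171²) = 0.8421; sinθ₂ = 0.161/√(0.161²+0.171²) = 0.6855.
B = (4π×10⁻⁷ × 7.39) / (4π × 0.171) × (0.8421 + 0.6855) = 6.60×10⁻⁶ T.

B ≈ 6.60 μT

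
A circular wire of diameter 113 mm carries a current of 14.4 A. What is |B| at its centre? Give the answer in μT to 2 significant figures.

At the centre of a circular loop the Biot–Savart law gives B = μ₀I/(2R) (so R = 0.0565 m).
B = (4π×10⁻⁷ × 14.4) / (2 × 0.0565) = 1.60×10⁻⁴ T.

B ≈ 160 μT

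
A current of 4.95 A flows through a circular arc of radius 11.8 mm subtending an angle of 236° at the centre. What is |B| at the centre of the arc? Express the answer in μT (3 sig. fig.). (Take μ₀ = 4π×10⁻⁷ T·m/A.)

B ≈ 173 μT

The Biot–Savart field of a circular arc at its centre is B = μ₀Iφ/(4πR), with φ = 4.119 rad.
B = (4π×10⁻⁷ × 4.95 × 4.119) / (4π × 0.0118) = 1.73×10⁻⁴ T.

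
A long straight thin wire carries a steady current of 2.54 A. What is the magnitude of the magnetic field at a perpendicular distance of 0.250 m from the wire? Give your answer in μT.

For an infinitely long straight wire, B = μ₀I/(2πd).
B = (4π×10⁻⁷ × 2.54) / (2π × 0.25) = 2.03×10⁻⁶ T.

B ≈ 2.03 μT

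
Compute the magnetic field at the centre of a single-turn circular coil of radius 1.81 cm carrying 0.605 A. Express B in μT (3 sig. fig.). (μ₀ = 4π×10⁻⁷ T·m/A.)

At the centre of a circular loop the Biot–Savart law gives B = μ₀I/(2R).
B = (4π×10⁻⁷ × 0.605) / (2 × 0.0181) = 2.10×10⁻⁵ T.

B ≈ 21.0 μT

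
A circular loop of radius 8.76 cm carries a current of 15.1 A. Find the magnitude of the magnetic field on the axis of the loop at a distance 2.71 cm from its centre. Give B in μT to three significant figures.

On the axis of a circular loop, B = μ₀IR² / [2(R²+z²)^(3/2)].
R² + z² = (0.0876)² + (0.0271)² = 0.008408 m², and (R²+z²)^(3/2) = 7.71×10⁻⁴ m³.
B = (4π×10⁻⁷ × 15.1 × 0.007674) / (2 × 7.71×10⁻⁴) = 9.44×10⁻⁵ T.

B ≈ 94.4 μT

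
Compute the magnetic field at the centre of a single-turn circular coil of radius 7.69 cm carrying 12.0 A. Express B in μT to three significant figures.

At the centre of a circular loop the Biot–Savart law gives B = μ₀I/(2R).
B = (4π×10⁻⁷ × 12.0) / (2 × 0.0769) = 9.80×10⁻⁵ T.

B ≈ 98.0 μT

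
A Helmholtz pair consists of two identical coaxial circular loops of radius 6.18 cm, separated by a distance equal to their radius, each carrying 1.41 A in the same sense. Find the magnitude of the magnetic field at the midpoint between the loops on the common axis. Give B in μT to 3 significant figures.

B ≈ 20.5 μT

Each loop contributes B = μ₀IR²/[2(R²+z²)^(3/2)] on the axis, with z measured from that loop.
Loop 1 (z = 0.0309 m): B₁ = 1.03×10⁻⁵ T. Loop 2 (z = 0.0309 m): B₂ = 1.03×10⁻⁵ T.
The fields add: B = B₁ + B₂ = 2.05×10⁻⁵ T.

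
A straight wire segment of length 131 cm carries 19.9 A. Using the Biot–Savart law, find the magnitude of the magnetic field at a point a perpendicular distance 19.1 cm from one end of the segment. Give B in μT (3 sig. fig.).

For a finite straight segment, B = (μ₀I/4πd)(sinθ₁ + sinθ₂), where θ₁, θ₂ are the angles from the perpendicular to each end.
The perpendicular foot is at one end, so the two end-offsets along the wire are 0 and L = 1.31 m.
sinθ₁ = 0/√(0²+0.191²) = 0.0000; sinθ₂ = 1.31/√(1.31²+0.191²) = 0.9895.
B = (4π×10⁻⁷ × 19.9) / (4π × 0.191) × (0.0000 + 0.9895) = 1.03×10⁻⁵ T.

B ≈ 10.3 μT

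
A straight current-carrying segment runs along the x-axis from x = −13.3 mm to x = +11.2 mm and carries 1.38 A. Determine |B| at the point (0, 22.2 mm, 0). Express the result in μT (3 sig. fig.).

B ≈ 5.99 μT

For a finite straight segment, B = (μ₀I/4πd)(sinθ₁ + sinθ₂), where θ₁, θ₂ are the angles from the perpendicular to each end.
The perpendicular distance is d = 0.0222 m; the end-offsets along the wire are a = 0.0133 m and b = 0.0112 m.
sinθ₁ = 0.0133/√(0.0133²+0.0222²) = 0.5139; sinθ₂ = 0.0112/√(0.0112²+0.0222²) = 0.4504.
B = (4π×10⁻⁷ × 1.38) / (4π × 0.0222) × (0.5139 + 0.4504) = 5.99×10⁻⁶ T.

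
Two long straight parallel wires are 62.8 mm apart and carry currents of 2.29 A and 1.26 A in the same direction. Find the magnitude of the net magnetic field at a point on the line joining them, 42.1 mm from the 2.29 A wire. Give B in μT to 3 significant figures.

B ≈ 1.30 μT

Each long wire gives B = μ₀I/(2πd). Distances are d₁ = 0.0421 m and d₂ = 0.0207 m.
B₁ = 1.09×10⁻⁵ T, B₂ = 1.22×10⁻⁵ T.
Between parallel currents the two contributions point in opposite directions, so they subtract. B = |B₁ − B₂| = |1.09×10⁻⁵ − 1.22×10⁻⁵| = 1.30×10⁻⁶ T.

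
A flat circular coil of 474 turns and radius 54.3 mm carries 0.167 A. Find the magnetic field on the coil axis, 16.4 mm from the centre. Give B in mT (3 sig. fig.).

For an N-turn flat coil, B = Nμ₀IR²/[2(R²+z²)^(3/2)] with R = 0.0543 m, z = 0.0164 m.
B = 474 × 1.70×10⁻⁶ T = 8.04×10⁻⁴ T.

B ≈ 0.804 mT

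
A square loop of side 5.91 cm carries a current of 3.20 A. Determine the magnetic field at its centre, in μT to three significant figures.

B ≈ 61.3 μT

Each side is a finite straight segment at perpendicular distance d = a/(2 tan(π/4)) = 0.02955 m from the centre, with end-angles ±π/4.
One side contributes B₁ = (μ₀I/4πd)·2 sin(π/4) = 1.53×10⁻⁵ T.
All 4 sides add in the same direction: B = 4 × 1.53×10⁻⁵ = 6.13×10⁻⁵ T.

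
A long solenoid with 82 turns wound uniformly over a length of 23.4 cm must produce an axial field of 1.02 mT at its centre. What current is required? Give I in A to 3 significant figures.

I ≈ 2.32 A

Inside a long solenoid B = μ₀nI with n = 350.4 m⁻¹, so I = B/(μ₀n).
I = 1.02×10⁻³ / (4π×10⁻⁷ × 350.4) = 2.32 A.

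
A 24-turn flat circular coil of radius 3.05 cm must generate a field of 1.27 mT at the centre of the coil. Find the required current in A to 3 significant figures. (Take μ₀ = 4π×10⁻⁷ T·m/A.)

For an N-turn coil, B = Nμ₀I/(2R) with R = 0.0305 m, so I = 2RB/(Nμ₀) = 2 × 0.0305 × 1.27×10⁻³ / (24 × 4π×10⁻⁷) = 2.57 A.

I ≈ 2.57 A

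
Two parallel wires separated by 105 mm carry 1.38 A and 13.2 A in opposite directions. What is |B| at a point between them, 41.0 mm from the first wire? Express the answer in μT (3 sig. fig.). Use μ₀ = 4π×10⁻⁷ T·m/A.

Each long wire gives B = μ₀I/(2πd). Distances are d₁ = 0.041 m and d₂ = 0.064 m.
B₁ = 6.73×10⁻⁶ T, B₂ = 4.12×10⁻⁵ T.
Between antiparallel currents both contributions point the same way, so they add. B = B₁ + B₂ = 6.73×10⁻⁶ + 4.12×10⁻⁵ = 4.80×10⁻⁵ T.

B ≈ 48.0 μT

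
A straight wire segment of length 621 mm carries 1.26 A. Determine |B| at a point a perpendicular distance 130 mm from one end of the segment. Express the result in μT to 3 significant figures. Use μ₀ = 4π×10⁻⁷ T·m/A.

For a finite straight segment, B = (μ₀I/4πd)(sinθ₁ + sinθ₂), where θ₁, θ₂ are the angles from the perpendicular to each end.
The perpendicular foot is at one end, so the two end-offsets along the wire are 0 and L = 0.621 m.
sinθ₁ = 0/√(0²+0.13²) = 0.0000; sinθ₂ = 0.621/√(0.621²+0.13²) = 0.9788.
B = (4π×10⁻⁷ × 1.26) / (4π × 0.13) × (0.0000 + 0.9788) = 9.49×10⁻⁷ T.

B ≈ 0.949 μT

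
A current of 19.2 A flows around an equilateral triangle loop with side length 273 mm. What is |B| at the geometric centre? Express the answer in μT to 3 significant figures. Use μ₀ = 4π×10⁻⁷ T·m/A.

Each side is a finite straight segment at perpendicular distance d = a/(2 tan(π/3)) = 0.07881 m from the centre, with end-angles ±π/3.
One side contributes B₁ = (μ₀I/4πd)·2 sin(π/3) = 4.22×10⁻⁵ T.
All 3 sides add in the same direction: B = 3 × 4.22×10⁻⁵ = 1.27×10⁻⁴ T.

B ≈ 127 μT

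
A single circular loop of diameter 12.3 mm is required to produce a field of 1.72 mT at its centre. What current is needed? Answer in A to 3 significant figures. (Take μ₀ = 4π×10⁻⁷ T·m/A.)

At the centre of a circular loop B = μ₀I/(2R), so I = 2RB/μ₀.
With R = 0.00615 m, I = 2 × 0.00615 × 1.72×10⁻³ / (4π×10⁻⁷) = 16.8 A.

I ≈ 16.8 A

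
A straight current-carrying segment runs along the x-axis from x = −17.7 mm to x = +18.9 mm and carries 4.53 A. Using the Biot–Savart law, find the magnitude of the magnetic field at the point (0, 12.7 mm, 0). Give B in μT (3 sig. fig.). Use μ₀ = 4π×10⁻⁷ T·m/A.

For a finite straight segment, B = (μ₀I/4πd)(sinθ₁ + sinθ₂), where θ₁, θ₂ are the angles from the perpendicular to each end.
The perpendicular distance is d = 0.0127 m; the end-offsets along the wire are a = 0.0177 m and b = 0.0189 m.
sinθ₁ = 0.0177/√(0.0177²+0.0127²) = 0.8125; sinθ₂ = 0.0189/√(0.0189²+0.0127²) = 0.8300.
B = (4π×10⁻⁷ × 4.53) / (4π × 0.0127) × (0.8125 + 0.8300) = 5.86×10⁻⁵ T.

B ≈ 58.6 μT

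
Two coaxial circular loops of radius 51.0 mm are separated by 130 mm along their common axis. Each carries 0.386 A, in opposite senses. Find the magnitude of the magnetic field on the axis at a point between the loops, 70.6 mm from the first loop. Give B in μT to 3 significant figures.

B ≈ 0.360 μT

Each loop contributes B = μ₀IR²/[2(R²+z²)^(3/2)] on the axis, with z measured from that loop.
Loop 1 (z = 0.0706 m): B₁ = 9.55×10⁻⁷ T. Loop 2 (z = 0.0594 m): B₂ = 1.31×10⁻⁶ T.
The fields oppose: B = |B₁ − B₂| = 3.60×10⁻⁷ T.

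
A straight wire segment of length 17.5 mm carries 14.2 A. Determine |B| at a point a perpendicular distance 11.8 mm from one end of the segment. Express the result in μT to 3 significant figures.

B ≈ 99.8 μT

For a finite straight segment, B = (μ₀I/4πd)(sinθ₁ + sinθ₂), where θ₁, θ₂ are the angles from the perpendicular to each end.
The perpendicular foot is at one end, so the two end-offsets along the wire are 0 and L = 0.0175 m.
sinθ₁ = 0/√(0²+0.0118²) = 0.0000; sinθ₂ = 0.0175/√(0.0175²+0.0118²) = 0.8291.
B = (4π×10⁻⁷ × 14.2) / (4π × 0.0118) × (0.0000 + 0.8291) = 9.98×10⁻⁵ T.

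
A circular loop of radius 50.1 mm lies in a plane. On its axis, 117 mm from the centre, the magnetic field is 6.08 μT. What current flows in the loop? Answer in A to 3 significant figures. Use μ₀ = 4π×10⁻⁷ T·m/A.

I ≈ 7.95 A

On the axis of a loop, B = μ₀IR²/[2(R²+z²)^(3/2)], so I = 2B(R²+z²)^(3/2)/(μ₀R²).
R² + z² = 0.00251 + 0.01369 = 0.0162 m²; raised to 3/2 gives 2.06×10⁻³ m³.
I = 2 × 6.08×10⁻⁶ × 2.06×10⁻³ / (1.26×10⁻⁶ × 0.00251) = 7.95 A.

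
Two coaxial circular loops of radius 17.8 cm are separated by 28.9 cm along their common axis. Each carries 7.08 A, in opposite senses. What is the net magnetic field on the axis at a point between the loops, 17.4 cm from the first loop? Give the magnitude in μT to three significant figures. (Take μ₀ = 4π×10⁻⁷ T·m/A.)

B ≈ 5.67 μT

Each loop contributes B = μ₀IR²/[2(R²+z²)^(3/2)] on the axis, with z measured from that loop.
Loop 1 (z = 0.174 m): B₁ = 9.14×10⁻⁶ T. Loop 2 (z = 0.115 m): B₂ = 1.48×10⁻⁵ T.
The fields oppose: B = |B₁ − B₂| = 5.67×10⁻⁶ T.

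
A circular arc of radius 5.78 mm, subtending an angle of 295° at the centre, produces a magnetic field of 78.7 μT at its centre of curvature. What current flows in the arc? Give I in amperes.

I ≈ 0.883 A

For a circular arc, B = μ₀Iφ/(4πR) with φ in radians; here φ = 5.149 rad.
So I = 4πRB/(μ₀φ) = 4π × 0.00578 × 7.87×10⁻⁵ / (4π×10⁻⁷ × 5.149) = 0.883 A.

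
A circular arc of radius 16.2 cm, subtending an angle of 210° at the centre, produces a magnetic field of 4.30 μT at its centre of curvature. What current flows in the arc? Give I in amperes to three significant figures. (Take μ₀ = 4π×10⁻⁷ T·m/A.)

I ≈ 1.90 A

For a circular arc, B = μ₀Iφ/(4πR) with φ in radians; here φ = 3.665 rad.
So I = 4πRB/(μ₀φ) = 4π × 0.162 × 4.30×10⁻⁶ / (4π×10⁻⁷ × 3.665) = 1.90 A.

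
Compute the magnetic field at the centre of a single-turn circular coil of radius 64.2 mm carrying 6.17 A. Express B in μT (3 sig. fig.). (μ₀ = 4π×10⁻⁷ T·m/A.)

At the centre of a circular loop the Biot–Savart law gives B = μ₀I/(2R).
B = (4π×10⁻⁷ × 6.17) / (2 × 0.0642) = 6.04×10⁻⁵ T.

B ≈ 60.4 μT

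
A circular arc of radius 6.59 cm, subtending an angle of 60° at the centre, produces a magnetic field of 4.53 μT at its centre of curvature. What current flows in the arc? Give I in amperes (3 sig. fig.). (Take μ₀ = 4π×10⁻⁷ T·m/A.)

For a circular arc, B = μ₀Iφ/(4πR) with φ in radians; here φ = 1.047 rad.
So I = 4πRB/(μ₀φ) = 4π × 0.0659 × 4.53×10⁻⁶ / (4π×10⁻⁷ × 1.047) = 2.85 A.

I ≈ 2.85 A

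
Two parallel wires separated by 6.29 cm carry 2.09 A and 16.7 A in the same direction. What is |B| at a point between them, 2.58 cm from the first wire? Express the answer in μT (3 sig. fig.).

Each long wire gives B = μ₀I/(2πd). Distances are d₁ = 0.0258 m and d₂ = 0.0371 m.
B₁ = 1.62×10⁻⁵ T, B₂ = 9.00×10⁻⁵ T.
Between parallel currents the two contributions point in opposite directions, so they subtract. B = |B₁ − B₂| = |1.62×10⁻⁵ − 9.00×10⁻⁵| = 7.38×10⁻⁵ T.

B ≈ 73.8 μT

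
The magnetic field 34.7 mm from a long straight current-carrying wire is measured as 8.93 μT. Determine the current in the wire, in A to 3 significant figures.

I ≈ 1.55 A

For a long straight wire B = μ₀I/(2πd), so I = 2πdB/μ₀.
I = 2π × 0.0347 × 8.93×10⁻⁶ / (4π×10⁻⁷) = 1.55 A.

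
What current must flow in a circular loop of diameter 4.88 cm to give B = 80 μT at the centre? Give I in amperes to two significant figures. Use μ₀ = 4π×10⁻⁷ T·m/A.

At the centre of a circular loop B = μ₀I/(2R), so I = 2RB/μ₀.
With R = 0.0244 m, I = 2 × 0.0244 × 8.00×10⁻⁵ / (4π×10⁻⁷) = 3.11 A.

I ≈ 3.1 A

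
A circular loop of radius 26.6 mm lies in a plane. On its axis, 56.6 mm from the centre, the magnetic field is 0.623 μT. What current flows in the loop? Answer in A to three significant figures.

I ≈ 0.343 A

On the axis of a loop, B = μ₀IR²/[2(R²+z²)^(3/2)], so I = 2B(R²+z²)^(3/2)/(μ₀R²).
R² + z² = 0.0007076 + 0.003204 = 0.003911 m²; raised to 3/2 gives 2.45×10⁻⁴ m³.
I = 2 × 6.23×10⁻⁷ × 2.45×10⁻⁴ / (1.26×10⁻⁶ × 0.0007076) = 0.343 A.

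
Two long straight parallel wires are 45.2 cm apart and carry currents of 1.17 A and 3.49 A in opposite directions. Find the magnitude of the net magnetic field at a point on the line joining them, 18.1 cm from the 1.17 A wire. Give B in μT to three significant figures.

Each long wire gives B = μ₀I/(2πd). Distances are d₁ = 0.181 m and d₂ = 0.271 m.
B₁ = 1.29×10⁻⁶ T, B₂ = 2.58×10⁻⁶ T.
Between antiparallel currents both contributions point the same way, so they add. B = B₁ + B₂ = 1.29×10⁻⁶ + 2.58×10⁻⁶ = 3.87×10⁻⁶ T.

B ≈ 3.87 μT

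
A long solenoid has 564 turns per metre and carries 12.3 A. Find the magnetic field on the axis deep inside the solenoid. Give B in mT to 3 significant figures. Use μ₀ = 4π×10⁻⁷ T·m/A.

B ≈ 8.72 mT

Inside a long solenoid, B = μ₀nI with n = 564 turns/m.
B = 4π×10⁻⁷ × 564 × 12.3 = 8.72×10⁻³ T.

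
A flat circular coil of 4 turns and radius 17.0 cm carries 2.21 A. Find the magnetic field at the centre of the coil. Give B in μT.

B ≈ 32.7 μT

For an N-turn flat coil, B = Nμ₀I/(2R) with R = 0.17 m.
B = 4 × 8.17×10⁻⁶ T = 3.27×10⁻⁵ T.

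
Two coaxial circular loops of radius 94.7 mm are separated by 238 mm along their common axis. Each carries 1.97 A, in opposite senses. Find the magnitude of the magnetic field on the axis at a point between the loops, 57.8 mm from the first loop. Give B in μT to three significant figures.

B ≈ 6.81 μT

Each loop contributes B = μ₀IR²/[2(R²+z²)^(3/2)] on the axis, with z measured from that loop.
Loop 1 (z = 0.0578 m): B₁ = 8.13×10⁻⁶ T. Loop 2 (z = 0.1802 m): B₂ = 1.32×10⁻⁶ T.
The fields oppose: B = |B₁ − B₂| = 6.81×10⁻⁶ T.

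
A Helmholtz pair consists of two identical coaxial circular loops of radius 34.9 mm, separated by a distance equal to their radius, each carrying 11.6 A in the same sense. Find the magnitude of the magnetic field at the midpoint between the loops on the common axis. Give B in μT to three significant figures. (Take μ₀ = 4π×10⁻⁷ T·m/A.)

B ≈ 299 μT

Each loop contributes B = μ₀IR²/[2(R²+z²)^(3/2)] on the axis, with z measured from that loop.
Loop 1 (z = 0.01745 m): B₁ = 1.49×10⁻⁴ T. Loop 2 (z = 0.01745 m): B₂ = 1.49×10⁻⁴ T.
The fields add: B = B₁ + B₂ = 2.99×10⁻⁴ T.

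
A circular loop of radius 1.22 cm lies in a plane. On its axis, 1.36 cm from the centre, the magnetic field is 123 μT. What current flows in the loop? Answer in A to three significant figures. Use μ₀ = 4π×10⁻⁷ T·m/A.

On the axis of a loop, B = μ₀IR²/[2(R²+z²)^(3/2)], so I = 2B(R²+z²)^(3/2)/(μ₀R²).
R² + z² = 0.0001488 + 0.000185 = 0.0003338 m²; raised to 3/2 gives 6.10×10⁻⁶ m³.
I = 2 × 1.23×10⁻⁴ × 6.10×10⁻⁶ / (1.26×10⁻⁶ × 0.0001488) = 8.02 A.

I ≈ 8.02 A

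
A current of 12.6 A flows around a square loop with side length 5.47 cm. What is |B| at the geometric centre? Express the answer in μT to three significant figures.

Each side is a finite straight segment at perpendicular distance d = a/(2 tan(π/4)) = 0.02735 m from the centre, with end-angles ±π/4.
One side contributes B₁ = (μ₀I/4πd)·2 sin(π/4) = 6.52×10⁻⁵ T.
All 4 sides add in the same direction: B = 4 × 6.52×10⁻⁵ = 2.61×10⁻⁴ T.

B ≈ 261 μT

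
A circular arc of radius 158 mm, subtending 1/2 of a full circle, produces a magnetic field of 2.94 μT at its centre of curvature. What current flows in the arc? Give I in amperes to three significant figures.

For a circular arc, B = μ₀Iφ/(4πR) with φ in radians; here φ = 3.142 rad.
So I = 4πRB/(μ₀φ) = 4π × 0.158 × 2.94×10⁻⁶ / (4π×10⁻⁷ × 3.142) = 1.48 A.

I ≈ 1.48 A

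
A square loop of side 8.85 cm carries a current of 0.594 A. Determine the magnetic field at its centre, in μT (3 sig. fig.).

B ≈ 7.59 μT

Each side is a finite straight segment at perpendicular distance d = a/(2 tan(π/4)) = 0.04425 m from the centre, with end-angles ±π/4.
One side contributes B₁ = (μ₀I/4πd)·2 sin(π/4) = 1.90×10⁻⁶ T.
All 4 sides add in the same direction: B = 4 × 1.90×10⁻⁶ = 7.59×10⁻⁶ T.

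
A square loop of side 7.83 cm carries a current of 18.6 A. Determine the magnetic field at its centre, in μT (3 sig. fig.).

B ≈ 269 μT

Each side is a finite straight segment at perpendicular distance d = a/(2 tan(π/4)) = 0.03915 m from the centre, with end-angles ±π/4.
One side contributes B₁ = (μ₀I/4πd)·2 sin(π/4) = 6.72×10⁻⁵ T.
All 4 sides add in the same direction: B = 4 × 6.72×10⁻⁵ = 2.69×10⁻⁴ T.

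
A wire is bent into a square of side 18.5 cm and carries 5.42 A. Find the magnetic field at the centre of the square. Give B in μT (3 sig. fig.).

B ≈ 33.1 μT

Each side is a finite straight segment at perpendicular distance d = a/(2 tan(π/4)) = 0.0925 m from the centre, with end-angles ±π/4.
One side contributes B₁ = (μ₀I/4πd)·2 sin(π/4) = 8.29×10⁻⁶ T.
All 4 sides add in the same direction: B = 4 × 8.29×10⁻⁶ = 3.31×10⁻⁵ T.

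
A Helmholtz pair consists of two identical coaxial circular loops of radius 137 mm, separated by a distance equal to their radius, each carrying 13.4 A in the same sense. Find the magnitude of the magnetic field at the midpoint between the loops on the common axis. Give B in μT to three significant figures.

Each loop contributes B = μ₀IR²/[2(R²+z²)^(3/2)] on the axis, with z measured from that loop.
Loop 1 (z = 0.0685 m): B₁ = 4.40×10⁻⁵ T. Loop 2 (z = 0.0685 m): B₂ = 4.40×10⁻⁵ T.
The fields add: B = B₁ + B₂ = 8.79×10⁻⁵ T.

B ≈ 87.9 μT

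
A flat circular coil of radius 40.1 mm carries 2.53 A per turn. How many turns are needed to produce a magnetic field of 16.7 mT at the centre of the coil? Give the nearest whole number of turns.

For an N-turn coil, B = Nμ₀I/(2R). A single turn gives B₁ = 3.96×10⁻⁵ T with R = 0.0401 m.
N = B/B₁ = 1.67×10⁻² / 3.96×10⁻⁵ = 421.27.

N = 421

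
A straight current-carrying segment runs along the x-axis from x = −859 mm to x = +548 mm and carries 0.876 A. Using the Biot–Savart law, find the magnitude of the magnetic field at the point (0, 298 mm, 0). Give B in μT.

For a finite straight segment, B = (μ₀I/4πd)(sinθ₁ + sinθ₂), where θ₁, θ₂ are the angles from the perpendicular to each end.
The perpendicular distance is d = 0.298 m; the end-offsets along the wire are a = 0.859 m and b = 0.548 m.
sinθ₁ = 0.859/√(0.859²+0.298²) = 0.9448; sinθ₂ = 0.548/√(0.548²+0.298²) = 0.8785.
B = (4π×10⁻⁷ × 0.876) / (4π × 0.298) × (0.9448 + 0.8785) = 5.36×10⁻⁷ T.

B ≈ 0.536 μT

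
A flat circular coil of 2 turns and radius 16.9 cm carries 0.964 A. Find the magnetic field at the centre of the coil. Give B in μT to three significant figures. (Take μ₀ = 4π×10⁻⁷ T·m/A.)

For an N-turn flat coil, B = Nμ₀I/(2R) with R = 0.169 m.
B = 2 × 3.58×10⁻⁶ T = 7.17×10⁻⁶ T.

B ≈ 7.17 μT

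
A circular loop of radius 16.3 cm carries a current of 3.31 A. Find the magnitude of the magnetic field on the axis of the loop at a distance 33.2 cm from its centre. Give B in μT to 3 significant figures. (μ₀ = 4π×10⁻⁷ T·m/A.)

B ≈ 1.09 μT

On the axis of a circular loop, B = μ₀IR² / [2(R²+z²)^(3/2)].
R² + z² = (0.163)² + (0.332)² = 0.1368 m², and (R²+z²)^(3/2) = 5.06×10⁻² m³.
B = (4π×10⁻⁷ × 3.31 × 0.02657) / (2 × 5.06×10⁻²) = 1.09×10⁻⁶ T.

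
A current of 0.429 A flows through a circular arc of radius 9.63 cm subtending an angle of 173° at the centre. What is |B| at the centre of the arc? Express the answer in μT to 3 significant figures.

B ≈ 1.35 μT

The Biot–Savart field of a circular arc at its centre is B = μ₀Iφ/(4πR), with φ = 3.019 rad.
B = (4π×10⁻⁷ × 0.429 × 3.019) / (4π × 0.0963) = 1.35×10⁻⁶ T.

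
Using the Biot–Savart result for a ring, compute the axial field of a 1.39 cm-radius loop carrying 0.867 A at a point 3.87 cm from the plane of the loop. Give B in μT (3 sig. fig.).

B ≈ 1.51 μT

On the axis of a circular loop, B = μ₀IR² / [2(R²+z²)^(3/2)].
R² + z² = (0.0139)² + (0.0387)² = 0.001691 m², and (R²+z²)^(3/2) = 6.95×10⁻⁵ m³.
B = (4π×10⁻⁷ × 0.867 × 0.0001932) / (2 × 6.95×10⁻⁵) = 1.51×10⁻⁶ T.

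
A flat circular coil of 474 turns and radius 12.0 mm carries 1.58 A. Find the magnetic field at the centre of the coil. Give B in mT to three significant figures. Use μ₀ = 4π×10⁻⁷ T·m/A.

B ≈ 39.2 mT

For an N-turn flat coil, B = Nμ₀I/(2R) with R = 0.012 m.
B = 474 × 8.27×10⁻⁵ T = 3.92×10⁻² T.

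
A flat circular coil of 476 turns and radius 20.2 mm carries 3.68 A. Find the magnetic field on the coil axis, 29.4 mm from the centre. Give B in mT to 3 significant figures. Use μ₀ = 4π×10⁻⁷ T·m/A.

B ≈ 9.89 mT

For an N-turn flat coil, B = Nμ₀IR²/[2(R²+z²)^(3/2)] with R = 0.0202 m, z = 0.0294 m.
B = 476 × 2.08×10⁻⁵ T = 9.89×10⁻³ T.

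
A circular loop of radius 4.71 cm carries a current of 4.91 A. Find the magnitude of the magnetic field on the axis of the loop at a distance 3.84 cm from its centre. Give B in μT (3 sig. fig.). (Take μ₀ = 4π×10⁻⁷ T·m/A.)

B ≈ 30.5 μT

On the axis of a circular loop, B = μ₀IR² / [2(R²+z²)^(3/2)].
R² + z² = (0.0471)² + (0.0384)² = 0.003693 m², and (R²+z²)^(3/2) = 2.24×10⁻⁴ m³.
B = (4π×10⁻⁷ × 4.91 × 0.002218) / (2 × 2.24×10⁻⁴) = 3.05×10⁻⁵ T.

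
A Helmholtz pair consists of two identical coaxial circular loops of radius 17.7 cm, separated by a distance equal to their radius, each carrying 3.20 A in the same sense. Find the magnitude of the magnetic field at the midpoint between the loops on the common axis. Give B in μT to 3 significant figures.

Each loop contributes B = μ₀IR²/[2(R²+z²)^(3/2)] on the axis, with z measured from that loop.
Loop 1 (z = 0.0885 m): B₁ = 8.13×10⁻⁶ T. Loop 2 (z = 0.0885 m): B₂ = 8.13×10⁻⁶ T.
The fields add: B = B₁ + B₂ = 1.63×10⁻⁵ T.

B ≈ 16.3 μT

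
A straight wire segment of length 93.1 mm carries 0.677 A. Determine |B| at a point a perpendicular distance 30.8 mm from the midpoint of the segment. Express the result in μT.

For a finite straight segment, B = (μ₀I/4πd)(sinθ₁ + sinθ₂), where θ₁, θ₂ are the angles from the perpendicular to each end.
The perpendicular from the point meets the wire at its midpoint, so each end is L/2 = 0.04655 m away along the wire.
sinθ₁ = 0.04655/√(0.04655²+0.0308²) = 0.8340; sinθ₂ = 0.04655/√(0.04655²+0.0308²) = 0.8340.
B = (4π×10⁻⁷ × 0.677) / (4π × 0.0308) × (0.8340 + 0.8340) = 3.67×10⁻⁶ T.

B ≈ 3.67 μT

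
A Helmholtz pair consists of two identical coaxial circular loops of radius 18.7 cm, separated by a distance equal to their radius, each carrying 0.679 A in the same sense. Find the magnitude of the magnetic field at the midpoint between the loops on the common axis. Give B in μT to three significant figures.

Each loop contributes B = μ₀IR²/[2(R²+z²)^(3/2)] on the axis, with z measured from that loop.
Loop 1 (z = 0.0935 m): B₁ = 1.63×10⁻⁶ T. Loop 2 (z = 0.0935 m): B₂ = 1.63×10⁻⁶ T.
The fields add: B = B₁ + B₂ = 3.26×10⁻⁶ T.

B ≈ 3.26 μT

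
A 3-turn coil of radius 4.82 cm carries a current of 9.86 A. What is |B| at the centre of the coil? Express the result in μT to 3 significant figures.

B ≈ 386 μT

For an N-turn flat coil, B = Nμ₀I/(2R) with R = 0.0482 m.
B = 3 × 1.29×10⁻⁴ T = 3.86×10⁻⁴ T.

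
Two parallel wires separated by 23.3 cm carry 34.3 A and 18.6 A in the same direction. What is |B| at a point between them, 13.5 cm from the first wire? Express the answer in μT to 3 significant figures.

B ≈ 12.9 μT

Each long wire gives B = μ₀I/(2πd). Distances are d₁ = 0.135 m and d₂ = 0.098 m.
B₁ = 5.08×10⁻⁵ T, B₂ = 3.80×10⁻⁵ T.
Between parallel currents the two contributions point in opposite directions, so they subtract. B = |B₁ − B₂| = |5.08×10⁻⁵ − 3.80×10⁻⁵| = 1.29×10⁻⁵ T.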